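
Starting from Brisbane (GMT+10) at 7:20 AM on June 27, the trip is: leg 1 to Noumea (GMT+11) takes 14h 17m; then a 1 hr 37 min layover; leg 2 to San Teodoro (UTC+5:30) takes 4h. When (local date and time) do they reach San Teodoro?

Convert departure to UTC: 7:20 AM − 10:00 = 9:20 PM UTC on Jun 26.
Add 14 hours 17 minutes leg 1 → 11:37 AM UTC (Jun 27).
Add 1 hour and 37 minutes layover in Noumea → 1:14 PM UTC.
Add 4 hours leg 2 → 5:14 PM UTC.
San Teodoro is UTC+5:30, so local arrival = 5:14 PM + 5:30 = 10:44 PM on Jun 27.

10:44 PM on June 27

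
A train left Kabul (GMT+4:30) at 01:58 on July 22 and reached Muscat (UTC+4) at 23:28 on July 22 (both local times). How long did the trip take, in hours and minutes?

Departure in UTC: 01:58 − 4:30 = 21:28 on Jul 21.
Arrival in UTC: 23:28 − 4:00 = 19:28 on Jul 22.
Elapsed = 19:28 − 21:28 (+1 day) = 22 hours.

22 hours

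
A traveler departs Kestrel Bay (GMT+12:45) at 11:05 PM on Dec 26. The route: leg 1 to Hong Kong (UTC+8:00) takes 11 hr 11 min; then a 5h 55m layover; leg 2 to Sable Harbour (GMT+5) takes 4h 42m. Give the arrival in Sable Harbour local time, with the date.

Convert departure to UTC: 11:05 PM − 12:45 = 10:20 AM UTC on Dec 26.
Add 11 hours 11 minutes leg 1 → 9:31 PM UTC.
Add 5 hours and 55 minutes layover in Hong Kong → 3:26 AM UTC (Dec 27).
Add 4 hours and 42 minutes leg 2 → 8:08 AM UTC.
Sable Harbour is UTC+5:00, so local arrival = 8:08 AM + 5:00 = 1:08 PM on Dec 27.

1:08 PM on December 27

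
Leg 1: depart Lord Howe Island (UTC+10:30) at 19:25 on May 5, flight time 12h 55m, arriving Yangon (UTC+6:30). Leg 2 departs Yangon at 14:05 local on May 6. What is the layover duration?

9 hours 45 minutes

Convert departure to UTC: 19:25 − 10:30 = 08:55 UTC on May 5.
Add 12 hours 55 minutes flight time → 21:50 UTC.
Yangon is UTC+6:30, so local arrival = 21:50 + 6:30 = 04:20 on May 6.
Layover = 14:05 − 04:20 = 9 hours 45 minutes.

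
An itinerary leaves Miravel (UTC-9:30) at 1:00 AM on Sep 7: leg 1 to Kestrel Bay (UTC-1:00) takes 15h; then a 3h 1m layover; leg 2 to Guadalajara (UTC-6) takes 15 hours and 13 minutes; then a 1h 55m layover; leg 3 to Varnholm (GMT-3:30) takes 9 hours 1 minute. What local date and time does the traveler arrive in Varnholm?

3:10 AM on Sep 9

Convert departure to UTC: 1:00 AM + 9:30 = 10:30 AM UTC on Sep 7.
Add 15 hours leg 1 → 1:30 AM UTC (Sep 8).
Add 3 hours and 1 minute layover in Kestrel Bay → 4:31 AM UTC.
Add 15 hours 13 minutes leg 2 → 7:44 PM UTC.
Add 1 hour and 55 minutes layover in Guadalajara → 9:39 PM UTC.
Add 9 hours and 1 minute leg 3 → 6:40 AM UTC (Sep 9).
Varnholm is UTC−3:30, so local arrival = 6:40 AM − 3:30 = 3:10 AM on Sep 9.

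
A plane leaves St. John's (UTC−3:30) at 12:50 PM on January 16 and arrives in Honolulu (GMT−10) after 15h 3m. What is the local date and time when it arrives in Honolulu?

Convert departure to UTC: 12:50 PM + 3:30 = 4:20 PM UTC on Jan 16.
Add 15 hours and 3 minutes travel time → 7:23 AM UTC (Jan 17).
Honolulu is UTC−10:00, so local arrival = 7:23 AM − 10:00 = 9:23 PM on Jan 16.

9:23 PM on Jan 16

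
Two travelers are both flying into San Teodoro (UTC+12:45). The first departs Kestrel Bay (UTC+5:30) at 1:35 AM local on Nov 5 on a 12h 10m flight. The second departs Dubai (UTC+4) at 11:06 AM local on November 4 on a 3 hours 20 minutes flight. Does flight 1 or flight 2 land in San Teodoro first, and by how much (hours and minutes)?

the second, by 21 hours 49 minutes

Flight 1 in UTC: 1:35 AM − 5:30 = 8:05 PM on Nov 4.
+12 hours and 10 minutes → arrive 8:15 AM UTC on Nov 5.
Flight 2 in UTC: 11:06 AM − 4:00 = 7:06 AM on Nov 4.
+3 hours 20 minutes → arrive 10:26 AM UTC on Nov 4.
Flight 2 lands earlier by 21 hours 49 minutes.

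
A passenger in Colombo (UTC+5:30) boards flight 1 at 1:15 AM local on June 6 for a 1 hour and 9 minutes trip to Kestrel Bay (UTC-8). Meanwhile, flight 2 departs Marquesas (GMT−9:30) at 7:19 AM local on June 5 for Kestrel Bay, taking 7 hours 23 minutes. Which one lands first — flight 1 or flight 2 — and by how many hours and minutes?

the first, by 3 hours 18 minutes

Flight 1 in UTC: 1:15 AM − 5:30 = 7:45 PM on Jun 5.
+1 hour 9 minutes → arrive 8:54 PM UTC on Jun 5.
Flight 2 in UTC: 7:19 AM + 9:30 = 4:49 PM on Jun 5.
+7 hours and 23 minutes → arrive 12:12 AM UTC on Jun 6.
Flight 1 lands earlier by 3 hours 18 minutes.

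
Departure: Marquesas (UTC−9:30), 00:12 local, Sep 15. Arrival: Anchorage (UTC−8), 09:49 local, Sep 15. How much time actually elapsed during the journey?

8 hours 7 minutes

Departure in UTC: 00:12 + 9:30 = 09:42 on Sep 15.
Arrival in UTC: 09:49 + 8:00 = 17:49 on Sep 15.
Elapsed = 17:49 − 09:42 = 8 hours 7 minutes.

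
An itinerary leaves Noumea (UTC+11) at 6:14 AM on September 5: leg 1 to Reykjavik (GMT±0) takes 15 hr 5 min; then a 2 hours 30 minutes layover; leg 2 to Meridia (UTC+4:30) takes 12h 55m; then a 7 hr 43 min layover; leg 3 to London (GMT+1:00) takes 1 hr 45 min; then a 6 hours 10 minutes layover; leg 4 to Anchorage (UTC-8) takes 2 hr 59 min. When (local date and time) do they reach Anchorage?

12:21 PM on September 6

Convert departure to UTC: 6:14 AM − 11:00 = 7:14 PM UTC on Sep 4.
Add 15 hours 5 minutes leg 1 → 10:19 AM UTC (Sep 5).
Add 2 hours and 30 minutes layover in Reykjavik → 12:49 PM UTC.
Add 12 hours and 55 minutes leg 2 → 1:44 AM UTC (Sep 6).
Add 7 hours and 43 minutes layover in Meridia → 9:27 AM UTC.
Add 1 hour 45 minutes leg 3 → 11:12 AM UTC.
Add 6 hours 10 minutes layover in London → 5:22 PM UTC.
Add 2 hours and 59 minutes leg 4 → 8:21 PM UTC.
Anchorage is UTC−8:00, so local arrival = 8:21 PM − 8:00 = 12:21 PM on Sep 6.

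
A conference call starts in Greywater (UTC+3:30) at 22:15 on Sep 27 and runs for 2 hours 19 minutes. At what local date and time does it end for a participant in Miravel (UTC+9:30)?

Miravel is 6:00 ahead of Greywater.
After 2 hours and 19 minutes it is 00:34 (Sep 28) in Greywater.
Shift by the zone difference: 00:34 + 6:00 = 06:34 on Sep 28 in Miravel.

06:34 on Sep 28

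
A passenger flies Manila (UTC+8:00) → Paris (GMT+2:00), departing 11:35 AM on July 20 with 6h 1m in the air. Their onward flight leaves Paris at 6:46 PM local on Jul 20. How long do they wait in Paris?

Convert departure to UTC: 11:35 AM − 8:00 = 3:35 AM UTC on Jul 20.
Add 6 hours 1 minute flight time → 9:36 AM UTC.
Paris is UTC+2:00, so local arrival = 9:36 AM + 2:00 = 11:36 AM on Jul 20.
Layover = 6:46 PM − 11:36 AM = 7 hours 10 minutes.

7 hours 10 minutes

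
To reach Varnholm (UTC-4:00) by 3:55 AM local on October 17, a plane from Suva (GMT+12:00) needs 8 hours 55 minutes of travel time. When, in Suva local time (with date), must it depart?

Target arrival in UTC: 3:55 AM + 4:00 = 7:55 AM on Oct 17.
Subtract 8 hours 55 minutes → departure 11:00 PM UTC on Oct 16.
Suva is UTC+12:00: 11:00 PM + 12:00 = 11:00 AM on Oct 17.

11:00 AM on Oct 17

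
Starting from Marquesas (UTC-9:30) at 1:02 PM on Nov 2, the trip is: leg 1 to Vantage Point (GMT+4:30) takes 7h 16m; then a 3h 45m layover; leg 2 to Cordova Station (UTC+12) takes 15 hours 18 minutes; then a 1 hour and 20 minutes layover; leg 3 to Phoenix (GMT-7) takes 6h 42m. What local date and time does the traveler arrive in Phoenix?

Convert departure to UTC: 1:02 PM + 9:30 = 10:32 PM UTC on Nov 2.
Add 7 hours 16 minutes leg 1 → 5:48 AM UTC (Nov 3).
Add 3 hours 45 minutes layover in Vantage Point → 9:33 AM UTC.
Add 15 hours 18 minutes leg 2 → 12:51 AM UTC (Nov 4).
Add 1 hour and 20 minutes layover in Cordova Station → 2:11 AM UTC.
Add 6 hours and 42 minutes leg 3 → 8:53 AM UTC.
Phoenix is UTC−7:00, so local arrival = 8:53 AM − 7:00 = 1:53 AM on Nov 4.

1:53 AM on Nov 4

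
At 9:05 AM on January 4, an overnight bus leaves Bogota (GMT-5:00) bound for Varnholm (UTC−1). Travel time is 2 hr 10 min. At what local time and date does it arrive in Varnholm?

Convert departure to UTC: 9:05 AM + 5:00 = 2:05 PM UTC on Jan 4.
Add 2 hours 10 minutes travel time → 4:15 PM UTC.
Varnholm is UTC−1:00, so local arrival = 4:15 PM − 1:00 = 3:15 PM on Jan 4.

3:15 PM on January 4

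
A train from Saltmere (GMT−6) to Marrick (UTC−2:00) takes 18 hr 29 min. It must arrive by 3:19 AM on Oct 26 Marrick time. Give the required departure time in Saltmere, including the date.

Target arrival in UTC: 3:19 AM + 2:00 = 5:19 AM on Oct 26.
Subtract 18 hours and 29 minutes → departure 10:50 AM UTC on Oct 25.
Saltmere is UTC−6:00: 10:50 AM − 6:00 = 4:50 AM on Oct 25.

4:50 AM on Oct 25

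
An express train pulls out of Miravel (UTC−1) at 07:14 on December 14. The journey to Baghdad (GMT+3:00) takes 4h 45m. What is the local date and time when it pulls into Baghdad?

15:59 on Dec 14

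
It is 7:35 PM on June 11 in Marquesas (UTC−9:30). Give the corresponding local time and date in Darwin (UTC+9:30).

2:35 PM on June 12

In UTC: 7:35 PM + 9:30 = 5:05 AM on Jun 12.
Darwin is UTC+9:30: 5:05 AM + 9:30 = 2:35 PM on Jun 12.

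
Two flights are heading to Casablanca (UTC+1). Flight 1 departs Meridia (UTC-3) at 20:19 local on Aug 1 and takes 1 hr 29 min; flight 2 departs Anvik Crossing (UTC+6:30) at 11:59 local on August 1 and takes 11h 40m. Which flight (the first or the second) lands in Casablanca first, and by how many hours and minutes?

Flight 1 in UTC: 20:19 + 3:00 = 23:19 on Aug 1.
+1 hour and 29 minutes → arrive 00:48 UTC on Aug 2.
Flight 2 in UTC: 11:59 − 6:30 = 05:29 on Aug 1.
+11 hours 40 minutes → arrive 17:09 UTC on Aug 1.
Flight 2 lands earlier by 7 hours 39 minutes.

the second, by 7 hours 39 minutes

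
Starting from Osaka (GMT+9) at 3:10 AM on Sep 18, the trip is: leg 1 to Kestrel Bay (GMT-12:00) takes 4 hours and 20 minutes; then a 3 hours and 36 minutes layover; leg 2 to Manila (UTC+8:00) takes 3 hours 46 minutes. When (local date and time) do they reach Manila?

Convert departure to UTC: 3:10 AM − 9:00 = 6:10 PM UTC on Sep 17.
Add 4 hours and 20 minutes leg 1 → 10:30 PM UTC.
Add 3 hours and 36 minutes layover in Kestrel Bay → 2:06 AM UTC (Sep 18).
Add 3 hours and 46 minutes leg 2 → 5:52 AM UTC.
Manila is UTC+8:00, so local arrival = 5:52 AM + 8:00 = 1:52 PM on Sep 18.

1:52 PM on Sep 18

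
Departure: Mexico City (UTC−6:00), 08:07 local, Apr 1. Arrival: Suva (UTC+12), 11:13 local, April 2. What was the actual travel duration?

9 hours 6 minutes

Departure in UTC: 08:07 + 6:00 = 14:07 on Apr 1.
Arrival in UTC: 11:13 − 12:00 = 23:13 on Apr 1.
Elapsed = 23:13 − 14:07 = 9 hours 6 minutes.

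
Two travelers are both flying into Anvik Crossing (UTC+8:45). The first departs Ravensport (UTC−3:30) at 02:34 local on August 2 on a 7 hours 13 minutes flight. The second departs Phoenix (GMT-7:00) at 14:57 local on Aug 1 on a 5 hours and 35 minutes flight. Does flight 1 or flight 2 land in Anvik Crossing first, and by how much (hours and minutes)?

Flight 1 in UTC: 02:34 + 3:30 = 06:04 on Aug 2.
+7 hours 13 minutes → arrive 13:17 UTC on Aug 2.
Flight 2 in UTC: 14:57 + 7:00 = 21:57 on Aug 1.
+5 hours 35 minutes → arrive 03:32 UTC on Aug 2.
Flight 2 lands earlier by 9 hours 45 minutes.

the second, by 9 hours 45 minutes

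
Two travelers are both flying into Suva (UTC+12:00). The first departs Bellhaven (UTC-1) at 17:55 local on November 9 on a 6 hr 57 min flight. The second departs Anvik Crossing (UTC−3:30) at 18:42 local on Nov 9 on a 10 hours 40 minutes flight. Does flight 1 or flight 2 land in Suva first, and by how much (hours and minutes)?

Flight 1 in UTC: 17:55 + 1:00 = 18:55 on Nov 9.
+6 hours 57 minutes → arrive 01:52 UTC on Nov 10.
Flight 2 in UTC: 18:42 + 3:30 = 22:12 on Nov 9.
+10 hours and 40 minutes → arrive 08:52 UTC on Nov 10.
Flight 1 lands earlier by 7 hours.

the first, by 7 hours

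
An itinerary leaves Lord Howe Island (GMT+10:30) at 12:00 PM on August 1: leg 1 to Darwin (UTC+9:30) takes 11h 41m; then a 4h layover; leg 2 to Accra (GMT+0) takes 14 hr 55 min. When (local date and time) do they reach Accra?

8:06 AM on August 2

Convert departure to UTC: 12:00 PM − 10:30 = 1:30 AM UTC on Aug 1.
Add 11 hours and 41 minutes leg 1 → 1:11 PM UTC.
Add 4 hours layover in Darwin → 5:11 PM UTC.
Add 14 hours and 55 minutes leg 2 → 8:06 AM UTC (Aug 2).
Accra is UTC+0, so local arrival is the same: 8:06 AM on Aug 2.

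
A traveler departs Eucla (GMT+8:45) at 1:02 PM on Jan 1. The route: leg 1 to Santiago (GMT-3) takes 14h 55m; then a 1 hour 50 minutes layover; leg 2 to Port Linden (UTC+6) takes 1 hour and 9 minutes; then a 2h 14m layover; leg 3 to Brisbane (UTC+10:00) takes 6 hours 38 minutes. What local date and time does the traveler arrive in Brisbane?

5:03 PM on January 2

Convert departure to UTC: 1:02 PM − 8:45 = 4:17 AM UTC on Jan 1.
Add 14 hours and 55 minutes leg 1 → 7:12 PM UTC.
Add 1 hour and 50 minutes layover in Santiago → 9:02 PM UTC.
Add 1 hour 9 minutes leg 2 → 10:11 PM UTC.
Add 2 hours 14 minutes layover in Port Linden → 12:25 AM UTC (Jan 2).
Add 6 hours 38 minutes leg 3 → 7:03 AM UTC.
Brisbane is UTC+10:00, so local arrival = 7:03 AM + 10:00 = 5:03 PM on Jan 2.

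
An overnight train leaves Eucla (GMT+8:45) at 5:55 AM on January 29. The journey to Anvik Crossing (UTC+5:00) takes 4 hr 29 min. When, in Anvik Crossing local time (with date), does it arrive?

Convert departure to UTC: 5:55 AM − 8:45 = 9:10 PM UTC on Jan 28.
Add 4 hours and 29 minutes travel time → 1:39 AM UTC (Jan 29).
Anvik Crossing is UTC+5:00, so local arrival = 1:39 AM + 5:00 = 6:39 AM on Jan 29.

6:39 AM on Jan 29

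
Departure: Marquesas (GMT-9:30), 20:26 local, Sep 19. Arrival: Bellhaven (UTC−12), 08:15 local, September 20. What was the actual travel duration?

14 hours 19 minutes

Bellhaven is 2:30 behind Marquesas.
Clock-face elapsed time (ignoring zones) is 11 hours 49 minutes.
Actual elapsed = 11 hours 49 minutes + 2:30 = 14 hours 19 minutes.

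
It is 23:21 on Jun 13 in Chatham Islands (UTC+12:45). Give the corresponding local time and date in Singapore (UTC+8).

18:36 on Jun 13

Singapore is 4:45 behind Chatham Islands.
Shift by the zone difference: 23:21 − 4:45 = 18:36 on Jun 13 in Singapore.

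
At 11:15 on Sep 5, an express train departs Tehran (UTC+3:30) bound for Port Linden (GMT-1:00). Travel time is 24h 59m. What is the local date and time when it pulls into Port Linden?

Convert departure to UTC: 11:15 − 3:30 = 07:45 UTC on Sep 5.
Add 24 hours 59 minutes travel time → 08:44 UTC (Sep 6).
Port Linden is UTC−1:00, so local arrival = 08:44 − 1:00 = 07:44 on Sep 6.

07:44 on September 6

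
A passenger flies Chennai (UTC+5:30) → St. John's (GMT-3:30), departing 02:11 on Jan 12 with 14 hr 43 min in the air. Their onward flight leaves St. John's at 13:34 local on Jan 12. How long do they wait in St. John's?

Convert departure to UTC: 02:11 − 5:30 = 20:41 UTC on Jan 11.
Add 14 hours and 43 minutes flight time → 11:24 UTC (Jan 12).
St. John's is UTC−3:30, so local arrival = 11:24 − 3:30 = 07:54 on Jan 12.
Layover = 13:34 − 07:54 = 5 hours 40 minutes.

5 hours 40 minutes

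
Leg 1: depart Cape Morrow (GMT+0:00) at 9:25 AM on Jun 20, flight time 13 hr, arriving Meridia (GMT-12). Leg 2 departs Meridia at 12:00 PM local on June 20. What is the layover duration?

Cape Morrow is at UTC+0, so departure is already 9:25 AM UTC on Jun 20.
Add 13 hours flight time → 10:25 PM UTC.
Meridia is UTC−12:00, so local arrival = 10:25 PM − 12:00 = 10:25 AM on Jun 20.
Layover = 12:00 PM − 10:25 AM = 1 hour 35 minutes.

1 hour 35 minutes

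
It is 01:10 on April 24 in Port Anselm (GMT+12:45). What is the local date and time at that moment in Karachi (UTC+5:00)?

In UTC: 01:10 − 12:45 = 12:25 on Apr 23.
Karachi is UTC+5:00: 12:25 + 5:00 = 17:25 on Apr 23.

17:25 on April 23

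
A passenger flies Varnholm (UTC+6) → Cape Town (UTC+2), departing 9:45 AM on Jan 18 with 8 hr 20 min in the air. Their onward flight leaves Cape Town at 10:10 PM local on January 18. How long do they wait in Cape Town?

Convert departure to UTC: 9:45 AM − 6:00 = 3:45 AM UTC on Jan 18.
Add 8 hours and 20 minutes flight time → 12:05 PM UTC.
Cape Town is UTC+2:00, so local arrival = 12:05 PM + 2:00 = 2:05 PM on Jan 18.
Layover = 10:10 PM − 2:05 PM = 8 hours 5 minutes.

8 hours 5 minutes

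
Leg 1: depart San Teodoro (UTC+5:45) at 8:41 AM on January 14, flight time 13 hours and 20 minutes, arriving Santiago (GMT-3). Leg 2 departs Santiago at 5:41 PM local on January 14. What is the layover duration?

Convert departure to UTC: 8:41 AM − 5:45 = 2:56 AM UTC on Jan 14.
Add 13 hours 20 minutes flight time → 4:16 PM UTC.
Santiago is UTC−3:00, so local arrival = 4:16 PM − 3:00 = 1:16 PM on Jan 14.
Layover = 5:41 PM − 1:16 PM = 4 hours 25 minutes.

4 hours 25 minutes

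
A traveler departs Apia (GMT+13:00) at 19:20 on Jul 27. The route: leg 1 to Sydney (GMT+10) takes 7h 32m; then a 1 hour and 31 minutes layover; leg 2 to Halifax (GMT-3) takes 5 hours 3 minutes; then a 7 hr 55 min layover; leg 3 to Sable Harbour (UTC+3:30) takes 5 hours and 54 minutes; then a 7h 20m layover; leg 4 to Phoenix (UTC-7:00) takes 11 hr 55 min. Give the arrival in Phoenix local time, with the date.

Convert departure to UTC: 19:20 − 13:00 = 06:20 UTC on Jul 27.
Add 7 hours and 32 minutes leg 1 → 13:52 UTC.
Add 1 hour 31 minutes layover in Sydney → 15:23 UTC.
Add 5 hours 3 minutes leg 2 → 20:26 UTC.
Add 7 hours and 55 minutes layover in Halifax → 04:21 UTC (Jul 28).
Add 5 hours and 54 minutes leg 3 → 10:15 UTC.
Add 7 hours 20 minutes layover in Sable Harbour → 17:35 UTC.
Add 11 hours and 55 minutes leg 4 → 05:30 UTC (Jul 29).
Phoenix is UTC−7:00, so local arrival = 05:30 − 7:00 = 22:30 on Jul 28.

22:30 on July 28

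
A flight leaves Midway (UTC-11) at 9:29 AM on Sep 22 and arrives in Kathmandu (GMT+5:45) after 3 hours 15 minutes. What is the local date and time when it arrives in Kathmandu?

5:29 AM on September 23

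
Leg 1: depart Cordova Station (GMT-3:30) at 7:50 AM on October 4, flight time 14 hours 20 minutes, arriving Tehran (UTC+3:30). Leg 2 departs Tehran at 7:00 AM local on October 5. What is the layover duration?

1 hour 50 minutes

Convert departure to UTC: 7:50 AM + 3:30 = 11:20 AM UTC on Oct 4.
Add 14 hours 20 minutes flight time → 1:40 AM UTC (Oct 5).
Tehran is UTC+3:30, so local arrival = 1:40 AM + 3:30 = 5:10 AM on Oct 5.
Layover = 7:00 AM − 5:10 AM = 1 hour 50 minutes.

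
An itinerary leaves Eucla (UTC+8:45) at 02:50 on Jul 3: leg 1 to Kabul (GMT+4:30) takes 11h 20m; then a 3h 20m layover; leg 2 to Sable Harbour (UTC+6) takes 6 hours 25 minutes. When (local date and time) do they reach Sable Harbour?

21:10 on Jul 3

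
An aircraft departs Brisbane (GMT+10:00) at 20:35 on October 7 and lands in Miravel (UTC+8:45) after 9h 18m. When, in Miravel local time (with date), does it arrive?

04:38 on Oct 8

Convert departure to UTC: 20:35 − 10:00 = 10:35 UTC on Oct 7.
Add 9 hours and 18 minutes travel time → 19:53 UTC.
Miravel is UTC+8:45, so local arrival = 19:53 + 8:45 = 04:38 on Oct 8.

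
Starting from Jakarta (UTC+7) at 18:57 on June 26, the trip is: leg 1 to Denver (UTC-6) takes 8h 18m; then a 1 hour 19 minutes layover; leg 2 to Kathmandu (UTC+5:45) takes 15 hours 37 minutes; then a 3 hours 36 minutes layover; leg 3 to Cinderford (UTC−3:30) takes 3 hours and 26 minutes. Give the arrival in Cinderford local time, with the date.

16:43 on June 27

Convert departure to UTC: 18:57 − 7:00 = 11:57 UTC on Jun 26.
Add 8 hours and 18 minutes leg 1 → 20:15 UTC.
Add 1 hour and 19 minutes layover in Denver → 21:34 UTC.
Add 15 hours and 37 minutes leg 2 → 13:11 UTC (Jun 27).
Add 3 hours and 36 minutes layover in Kathmandu → 16:47 UTC.
Add 3 hours and 26 minutes leg 3 → 20:13 UTC.
Cinderford is UTC−3:30, so local arrival = 20:13 − 3:30 = 16:43 on Jun 27.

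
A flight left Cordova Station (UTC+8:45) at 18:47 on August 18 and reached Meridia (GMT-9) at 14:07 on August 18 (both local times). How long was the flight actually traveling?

Departure in UTC: 18:47 − 8:45 = 10:02 on Aug 18.
Arrival in UTC: 14:07 + 9:00 = 23:07 on Aug 18.
Elapsed = 23:07 − 10:02 = 13 hours 5 minutes.

13 hours 5 minutes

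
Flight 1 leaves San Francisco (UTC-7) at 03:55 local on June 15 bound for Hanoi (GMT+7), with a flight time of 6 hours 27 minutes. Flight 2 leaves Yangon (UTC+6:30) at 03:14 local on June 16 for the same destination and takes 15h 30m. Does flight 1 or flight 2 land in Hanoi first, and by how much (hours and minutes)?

Flight 1 in UTC: 03:55 + 7:00 = 10:55 on Jun 15.
+6 hours and 27 minutes → arrive 17:22 UTC on Jun 15.
Flight 2 in UTC: 03:14 − 6:30 = 20:44 on Jun 15.
+15 hours and 30 minutes → arrive 12:14 UTC on Jun 16.
Flight 1 lands earlier by 18 hours 52 minutes.

the first, by 18 hours 52 minutes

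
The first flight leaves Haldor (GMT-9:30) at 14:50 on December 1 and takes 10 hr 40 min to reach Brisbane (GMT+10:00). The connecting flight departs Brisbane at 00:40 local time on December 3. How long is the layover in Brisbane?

Convert departure to UTC: 14:50 + 9:30 = 00:20 UTC on Dec 2.
Add 10 hours and 40 minutes flight time → 11:00 UTC.
Brisbane is UTC+10:00, so local arrival = 11:00 + 10:00 = 21:00 on Dec 2.
Layover = 00:40 − 21:00 (+1 day) = 3 hours 40 minutes.

3 hours 40 minutes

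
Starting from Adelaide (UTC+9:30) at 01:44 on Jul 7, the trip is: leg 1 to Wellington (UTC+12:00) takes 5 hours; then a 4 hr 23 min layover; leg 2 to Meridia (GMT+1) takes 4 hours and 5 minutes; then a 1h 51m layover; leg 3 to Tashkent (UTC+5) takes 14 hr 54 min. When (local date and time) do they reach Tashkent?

Convert departure to UTC: 01:44 − 9:30 = 16:14 UTC on Jul 6.
Add 5 hours leg 1 → 21:14 UTC.
Add 4 hours 23 minutes layover in Wellington → 01:37 UTC (Jul 7).
Add 4 hours and 5 minutes leg 2 → 05:42 UTC.
Add 1 hour and 51 minutes layover in Meridia → 07:33 UTC.
Add 14 hours and 54 minutes leg 3 → 22:27 UTC.
Tashkent is UTC+5:00, so local arrival = 22:27 + 5:00 = 03:27 on Jul 8.

03:27 on July 8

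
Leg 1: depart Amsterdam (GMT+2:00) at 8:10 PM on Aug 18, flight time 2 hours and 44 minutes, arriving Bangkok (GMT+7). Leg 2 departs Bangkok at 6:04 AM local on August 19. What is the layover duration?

2 hours 10 minutes

Convert departure to UTC: 8:10 PM − 2:00 = 6:10 PM UTC on Aug 18.
Add 2 hours and 44 minutes flight time → 8:54 PM UTC.
Bangkok is UTC+7:00, so local arrival = 8:54 PM + 7:00 = 3:54 AM on Aug 19.
Layover = 6:04 AM − 3:54 AM = 2 hours 10 minutes.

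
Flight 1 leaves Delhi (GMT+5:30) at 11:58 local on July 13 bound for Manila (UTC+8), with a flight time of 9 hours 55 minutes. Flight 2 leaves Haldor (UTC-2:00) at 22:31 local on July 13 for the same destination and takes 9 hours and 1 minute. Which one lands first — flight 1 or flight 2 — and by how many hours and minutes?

Flight 1 in UTC: 11:58 − 5:30 = 06:28 on Jul 13.
+9 hours and 55 minutes → arrive 16:23 UTC on Jul 13.
Flight 2 in UTC: 22:31 + 2:00 = 00:31 on Jul 14.
+9 hours 1 minute → arrive 09:32 UTC on Jul 14.
Flight 1 lands earlier by 17 hours 9 minutes.

the first, by 17 hours 9 minutes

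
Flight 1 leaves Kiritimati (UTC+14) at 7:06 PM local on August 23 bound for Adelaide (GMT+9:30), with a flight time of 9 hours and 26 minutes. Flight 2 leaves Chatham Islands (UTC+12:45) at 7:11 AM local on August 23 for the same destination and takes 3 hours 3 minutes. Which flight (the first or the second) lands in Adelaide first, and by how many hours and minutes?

the second, by 17 hours 3 minutes

Flight 1 in UTC: 7:06 PM − 14:00 = 5:06 AM on Aug 23.
+9 hours and 26 minutes → arrive 2:32 PM UTC on Aug 23.
Flight 2 in UTC: 7:11 AM − 12:45 = 6:26 PM on Aug 22.
+3 hours and 3 minutes → arrive 9:29 PM UTC on Aug 22.
Flight 2 lands earlier by 17 hours 3 minutes.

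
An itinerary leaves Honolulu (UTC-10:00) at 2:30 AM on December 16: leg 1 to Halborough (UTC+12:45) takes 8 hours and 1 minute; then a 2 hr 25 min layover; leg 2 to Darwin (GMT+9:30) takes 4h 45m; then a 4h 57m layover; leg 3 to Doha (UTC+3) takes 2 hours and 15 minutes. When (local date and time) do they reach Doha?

Convert departure to UTC: 2:30 AM + 10:00 = 12:30 PM UTC on Dec 16.
Add 8 hours 1 minute leg 1 → 8:31 PM UTC.
Add 2 hours 25 minutes layover in Halborough → 10:56 PM UTC.
Add 4 hours and 45 minutes leg 2 → 3:41 AM UTC (Dec 17).
Add 4 hours and 57 minutes layover in Darwin → 8:38 AM UTC.
Add 2 hours and 15 minutes leg 3 → 10:53 AM UTC.
Doha is UTC+3:00, so local arrival = 10:53 AM + 3:00 = 1:53 PM on Dec 17.

1:53 PM on Dec 17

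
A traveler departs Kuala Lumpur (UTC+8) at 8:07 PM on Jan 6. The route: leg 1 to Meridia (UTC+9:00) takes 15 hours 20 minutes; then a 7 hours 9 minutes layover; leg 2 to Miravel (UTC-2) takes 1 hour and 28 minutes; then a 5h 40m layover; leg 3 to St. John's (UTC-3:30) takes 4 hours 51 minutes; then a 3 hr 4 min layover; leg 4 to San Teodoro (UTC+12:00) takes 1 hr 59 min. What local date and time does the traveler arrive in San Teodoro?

3:38 PM on January 8

Convert departure to UTC: 8:07 PM − 8:00 = 12:07 PM UTC on Jan 6.
Add 15 hours and 20 minutes leg 1 → 3:27 AM UTC (Jan 7).
Add 7 hours and 9 minutes layover in Meridia → 10:36 AM UTC.
Add 1 hour and 28 minutes leg 2 → 12:04 PM UTC.
Add 5 hours and 40 minutes layover in Miravel → 5:44 PM UTC.
Add 4 hours 51 minutes leg 3 → 10:35 PM UTC.
Add 3 hours and 4 minutes layover in St. John's → 1:39 AM UTC (Jan 8).
Add 1 hour 59 minutes leg 4 → 3:38 AM UTC.
San Teodoro is UTC+12:00, so local arrival = 3:38 AM + 12:00 = 3:38 PM on Jan 8.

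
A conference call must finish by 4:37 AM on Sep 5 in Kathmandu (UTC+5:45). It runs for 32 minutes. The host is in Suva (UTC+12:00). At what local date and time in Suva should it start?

Target end time in UTC: 4:37 AM − 5:45 = 10:52 PM on Sep 4.
Subtract 32 minutes → start 10:20 PM UTC on Sep 4.
Suva is UTC+12:00: 10:20 PM + 12:00 = 10:20 AM on Sep 5.

10:20 AM on September 5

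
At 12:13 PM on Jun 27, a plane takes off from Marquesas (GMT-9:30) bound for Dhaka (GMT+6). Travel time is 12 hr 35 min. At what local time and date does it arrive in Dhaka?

4:18 PM on June 28

Dhaka is 15:30 ahead of Marquesas.
After 12 hours and 35 minutes it is 12:48 AM (Jun 28) in Marquesas.
Shift by the zone difference: 12:48 AM + 15:30 = 4:18 PM on Jun 28 in Dhaka.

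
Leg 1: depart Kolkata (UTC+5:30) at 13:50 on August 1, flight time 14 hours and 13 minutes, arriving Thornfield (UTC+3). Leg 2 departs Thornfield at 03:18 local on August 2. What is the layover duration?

Convert departure to UTC: 13:50 − 5:30 = 08:20 UTC on Aug 1.
Add 14 hours and 13 minutes flight time → 22:33 UTC.
Thornfield is UTC+3:00, so local arrival = 22:33 + 3:00 = 01:33 on Aug 2.
Layover = 03:18 − 01:33 = 1 hour 45 minutes.

1 hour 45 minutes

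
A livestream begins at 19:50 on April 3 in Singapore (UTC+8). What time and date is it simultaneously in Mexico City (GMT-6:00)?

In UTC: 19:50 − 8:00 = 11:50 on Apr 3.
Mexico City is UTC−6:00: 11:50 − 6:00 = 05:50 on Apr 3.

05:50 on Apr 3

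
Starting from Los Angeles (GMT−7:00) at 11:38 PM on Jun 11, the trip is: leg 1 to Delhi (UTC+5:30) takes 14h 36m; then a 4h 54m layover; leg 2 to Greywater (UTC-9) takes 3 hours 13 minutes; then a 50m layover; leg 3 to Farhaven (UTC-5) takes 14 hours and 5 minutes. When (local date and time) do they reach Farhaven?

Convert departure to UTC: 11:38 PM + 7:00 = 6:38 AM UTC on Jun 12.
Add 14 hours 36 minutes leg 1 → 9:14 PM UTC.
Add 4 hours 54 minutes layover in Delhi → 2:08 AM UTC (Jun 13).
Add 3 hours and 13 minutes leg 2 → 5:21 AM UTC.
Add 50 minutes layover in Greywater → 6:11 AM UTC.
Add 14 hours and 5 minutes leg 3 → 8:16 PM UTC.
Farhaven is UTC−5:00, so local arrival = 8:16 PM − 5:00 = 3:16 PM on Jun 13.

3:16 PM on June 13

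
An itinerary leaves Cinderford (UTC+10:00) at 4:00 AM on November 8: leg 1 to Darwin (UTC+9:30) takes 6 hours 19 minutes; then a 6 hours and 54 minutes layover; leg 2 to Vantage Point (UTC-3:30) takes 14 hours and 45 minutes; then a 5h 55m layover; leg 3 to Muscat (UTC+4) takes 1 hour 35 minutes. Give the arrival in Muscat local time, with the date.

Convert departure to UTC: 4:00 AM − 10:00 = 6:00 PM UTC on Nov 7.
Add 6 hours and 19 minutes leg 1 → 12:19 AM UTC (Nov 8).
Add 6 hours and 54 minutes layover in Darwin → 7:13 AM UTC.
Add 14 hours 45 minutes leg 2 → 9:58 PM UTC.
Add 5 hours and 55 minutes layover in Vantage Point → 3:53 AM UTC (Nov 9).
Add 1 hour 35 minutes leg 3 → 5:28 AM UTC.
Muscat is UTC+4:00, so local arrival = 5:28 AM + 4:00 = 9:28 AM on Nov 9.

9:28 AM on November 9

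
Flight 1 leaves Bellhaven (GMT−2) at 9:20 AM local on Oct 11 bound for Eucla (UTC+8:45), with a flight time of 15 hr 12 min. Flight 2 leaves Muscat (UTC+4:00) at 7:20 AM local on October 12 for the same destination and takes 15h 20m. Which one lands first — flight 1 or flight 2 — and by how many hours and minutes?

Flight 1 in UTC: 9:20 AM + 2:00 = 11:20 AM on Oct 11.
+15 hours 12 minutes → arrive 2:32 AM UTC on Oct 12.
Flight 2 in UTC: 7:20 AM − 4:00 = 3:20 AM on Oct 12.
+15 hours 20 minutes → arrive 6:40 PM UTC on Oct 12.
Flight 1 lands earlier by 16 hours 8 minutes.

the first, by 16 hours 8 minutes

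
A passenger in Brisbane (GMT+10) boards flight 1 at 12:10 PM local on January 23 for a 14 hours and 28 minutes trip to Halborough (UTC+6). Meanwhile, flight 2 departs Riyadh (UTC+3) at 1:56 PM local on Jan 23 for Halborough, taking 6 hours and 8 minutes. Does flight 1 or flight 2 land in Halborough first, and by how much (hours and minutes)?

the first, by 26 minutes

Flight 1 in UTC: 12:10 PM − 10:00 = 2:10 AM on Jan 23.
+14 hours 28 minutes → arrive 4:38 PM UTC on Jan 23.
Flight 2 in UTC: 1:56 PM − 3:00 = 10:56 AM on Jan 23.
+6 hours and 8 minutes → arrive 5:04 PM UTC on Jan 23.
Flight 1 lands earlier by 26 minutes.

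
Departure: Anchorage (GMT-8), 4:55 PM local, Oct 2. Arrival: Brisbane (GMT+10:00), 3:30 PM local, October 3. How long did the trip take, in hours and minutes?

Brisbane is 18:00 ahead of Anchorage.
Clock-face elapsed time (ignoring zones) is 22 hours 35 minutes.
Actual elapsed = 22 hours 35 minutes − 18:00 = 4 hours 35 minutes.

4 hours 35 minutes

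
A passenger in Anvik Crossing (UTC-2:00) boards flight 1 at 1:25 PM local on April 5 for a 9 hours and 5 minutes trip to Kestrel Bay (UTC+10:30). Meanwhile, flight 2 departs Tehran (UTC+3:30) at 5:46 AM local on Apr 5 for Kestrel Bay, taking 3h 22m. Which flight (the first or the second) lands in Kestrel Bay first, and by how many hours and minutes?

the second, by 18 hours 52 minutes

Flight 1 in UTC: 1:25 PM + 2:00 = 3:25 PM on Apr 5.
+9 hours and 5 minutes → arrive 12:30 AM UTC on Apr 6.
Flight 2 in UTC: 5:46 AM − 3:30 = 2:16 AM on Apr 5.
+3 hours and 22 minutes → arrive 5:38 AM UTC on Apr 5.
Flight 2 lands earlier by 18 hours 52 minutes.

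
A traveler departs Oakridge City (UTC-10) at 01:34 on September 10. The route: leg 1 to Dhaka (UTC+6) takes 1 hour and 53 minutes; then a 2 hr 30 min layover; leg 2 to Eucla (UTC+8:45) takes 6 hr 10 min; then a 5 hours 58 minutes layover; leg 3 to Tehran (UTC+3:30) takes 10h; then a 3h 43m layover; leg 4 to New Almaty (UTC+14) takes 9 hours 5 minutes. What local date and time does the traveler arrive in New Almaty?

Convert departure to UTC: 01:34 + 10:00 = 11:34 UTC on Sep 10.
Add 1 hour and 53 minutes leg 1 → 13:27 UTC.
Add 2 hours 30 minutes layover in Dhaka → 15:57 UTC.
Add 6 hours and 10 minutes leg 2 → 22:07 UTC.
Add 5 hours and 58 minutes layover in Eucla → 04:05 UTC (Sep 11).
Add 10 hours leg 3 → 14:05 UTC.
Add 3 hours and 43 minutes layover in Tehran → 17:48 UTC.
Add 9 hours 5 minutes leg 4 → 02:53 UTC (Sep 12).
New Almaty is UTC+14:00, so local arrival = 02:53 + 14:00 = 16:53 on Sep 12.

16:53 on September 12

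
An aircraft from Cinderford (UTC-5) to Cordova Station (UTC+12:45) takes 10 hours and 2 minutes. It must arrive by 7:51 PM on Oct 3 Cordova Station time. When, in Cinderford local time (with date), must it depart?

Target arrival in UTC: 7:51 PM − 12:45 = 7:06 AM on Oct 3.
Subtract 10 hours 2 minutes → departure 9:04 PM UTC on Oct 2.
Cinderford is UTC−5:00: 9:04 PM − 5:00 = 4:04 PM on Oct 2.

4:04 PM on October 2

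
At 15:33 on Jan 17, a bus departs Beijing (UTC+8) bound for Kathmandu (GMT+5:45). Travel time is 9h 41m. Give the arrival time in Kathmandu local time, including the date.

22:59 on Jan 17

Convert departure to UTC: 15:33 − 8:00 = 07:33 UTC on Jan 17.
Add 9 hours 41 minutes travel time → 17:14 UTC.
Kathmandu is UTC+5:45, so local arrival = 17:14 + 5:45 = 22:59 on Jan 17.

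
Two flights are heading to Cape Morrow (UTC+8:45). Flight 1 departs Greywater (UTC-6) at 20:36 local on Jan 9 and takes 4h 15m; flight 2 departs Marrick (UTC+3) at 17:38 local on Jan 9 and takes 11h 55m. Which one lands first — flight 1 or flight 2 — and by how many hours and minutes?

Flight 1 in UTC: 20:36 + 6:00 = 02:36 on Jan 10.
+4 hours 15 minutes → arrive 06:51 UTC on Jan 10.
Flight 2 in UTC: 17:38 − 3:00 = 14:38 on Jan 9.
+11 hours 55 minutes → arrive 02:33 UTC on Jan 10.
Flight 2 lands earlier by 4 hours 18 minutes.

the second, by 4 hours 18 minutes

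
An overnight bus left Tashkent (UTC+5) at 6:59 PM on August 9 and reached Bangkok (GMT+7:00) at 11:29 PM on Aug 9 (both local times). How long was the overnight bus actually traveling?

2 hours 30 minutes

Bangkok is 2:00 ahead of Tashkent.
Clock-face elapsed time (ignoring zones) is 4 hours 30 minutes.
Actual elapsed = 4 hours 30 minutes − 2:00 = 2 hours 30 minutes.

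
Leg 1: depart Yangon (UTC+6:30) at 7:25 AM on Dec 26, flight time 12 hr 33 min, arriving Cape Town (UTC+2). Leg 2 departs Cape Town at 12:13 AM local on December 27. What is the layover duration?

Convert departure to UTC: 7:25 AM − 6:30 = 12:55 AM UTC on Dec 26.
Add 12 hours 33 minutes flight time → 1:28 PM UTC.
Cape Town is UTC+2:00, so local arrival = 1:28 PM + 2:00 = 3:28 PM on Dec 26.
Layover = 12:13 AM − 3:28 PM (+1 day) = 8 hours 45 minutes.

8 hours 45 minutes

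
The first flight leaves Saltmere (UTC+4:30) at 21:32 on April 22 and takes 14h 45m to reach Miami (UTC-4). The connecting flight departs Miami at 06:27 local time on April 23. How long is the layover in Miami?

Convert departure to UTC: 21:32 − 4:30 = 17:02 UTC on Apr 22.
Add 14 hours and 45 minutes flight time → 07:47 UTC (Apr 23).
Miami is UTC−4:00, so local arrival = 07:47 − 4:00 = 03:47 on Apr 23.
Layover = 06:27 − 03:47 = 2 hours 40 minutes.

2 hours 40 minutes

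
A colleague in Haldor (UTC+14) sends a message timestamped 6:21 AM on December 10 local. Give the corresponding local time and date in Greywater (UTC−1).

3:21 PM on December 9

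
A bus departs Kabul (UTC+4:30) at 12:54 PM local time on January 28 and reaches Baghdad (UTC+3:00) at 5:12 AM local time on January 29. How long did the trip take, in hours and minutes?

Departure in UTC: 12:54 PM − 4:30 = 8:24 AM on Jan 28.
Arrival in UTC: 5:12 AM − 3:00 = 2:12 AM on Jan 29.
Elapsed = 2:12 AM − 8:24 AM (+1 day) = 17 hours 48 minutes.

17 hours 48 minutes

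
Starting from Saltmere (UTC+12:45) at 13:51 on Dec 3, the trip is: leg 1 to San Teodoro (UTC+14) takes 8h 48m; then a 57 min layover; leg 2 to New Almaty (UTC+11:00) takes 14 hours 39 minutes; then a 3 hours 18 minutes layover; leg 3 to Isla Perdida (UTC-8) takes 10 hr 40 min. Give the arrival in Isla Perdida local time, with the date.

07:28 on December 4

Convert departure to UTC: 13:51 − 12:45 = 01:06 UTC on Dec 3.
Add 8 hours and 48 minutes leg 1 → 09:54 UTC.
Add 57 minutes layover in San Teodoro → 10:51 UTC.
Add 14 hours and 39 minutes leg 2 → 01:30 UTC (Dec 4).
Add 3 hours 18 minutes layover in New Almaty → 04:48 UTC.
Add 10 hours and 40 minutes leg 3 → 15:28 UTC.
Isla Perdida is UTC−8:00, so local arrival = 15:28 − 8:00 = 07:28 on Dec 4.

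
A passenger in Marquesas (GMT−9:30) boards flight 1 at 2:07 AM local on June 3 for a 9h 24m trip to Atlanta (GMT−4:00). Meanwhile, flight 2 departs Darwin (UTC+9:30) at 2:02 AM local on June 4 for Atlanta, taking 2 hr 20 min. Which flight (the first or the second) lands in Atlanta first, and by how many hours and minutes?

Flight 1 in UTC: 2:07 AM + 9:30 = 11:37 AM on Jun 3.
+9 hours 24 minutes → arrive 9:01 PM UTC on Jun 3.
Flight 2 in UTC: 2:02 AM − 9:30 = 4:32 PM on Jun 3.
+2 hours 20 minutes → arrive 6:52 PM UTC on Jun 3.
Flight 2 lands earlier by 2 hours 9 minutes.

the second, by 2 hours 9 minutes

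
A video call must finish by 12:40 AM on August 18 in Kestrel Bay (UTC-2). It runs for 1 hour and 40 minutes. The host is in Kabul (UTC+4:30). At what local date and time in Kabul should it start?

Target end time in UTC: 12:40 AM + 2:00 = 2:40 AM on Aug 18.
Subtract 1 hour 40 minutes → start 1:00 AM UTC on Aug 18.
Kabul is UTC+4:30: 1:00 AM + 4:30 = 5:30 AM on Aug 18.

5:30 AM on August 18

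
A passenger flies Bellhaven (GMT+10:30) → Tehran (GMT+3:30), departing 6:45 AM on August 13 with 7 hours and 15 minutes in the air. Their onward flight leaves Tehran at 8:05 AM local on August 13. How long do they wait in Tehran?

Convert departure to UTC: 6:45 AM − 10:30 = 8:15 PM UTC on Aug 12.
Add 7 hours 15 minutes flight time → 3:30 AM UTC (Aug 13).
Tehran is UTC+3:30, so local arrival = 3:30 AM + 3:30 = 7:00 AM on Aug 13.
Layover = 8:05 AM − 7:00 AM = 1 hour 5 minutes.

1 hour 5 minutes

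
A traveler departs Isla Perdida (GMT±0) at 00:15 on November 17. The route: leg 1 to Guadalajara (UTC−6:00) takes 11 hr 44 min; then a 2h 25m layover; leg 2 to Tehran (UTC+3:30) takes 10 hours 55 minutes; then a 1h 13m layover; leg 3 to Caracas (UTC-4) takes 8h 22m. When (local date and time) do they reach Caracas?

Isla Perdida is at UTC+0, so departure is already 00:15 UTC on Nov 17.
Add 11 hours and 44 minutes leg 1 → 11:59 UTC.
Add 2 hours and 25 minutes layover in Guadalajara → 14:24 UTC.
Add 10 hours 55 minutes leg 2 → 01:19 UTC (Nov 18).
Add 1 hour 13 minutes layover in Tehran → 02:32 UTC.
Add 8 hours 22 minutes leg 3 → 10:54 UTC.
Caracas is UTC−4:00, so local arrival = 10:54 − 4:00 = 06:54 on Nov 18.

06:54 on November 18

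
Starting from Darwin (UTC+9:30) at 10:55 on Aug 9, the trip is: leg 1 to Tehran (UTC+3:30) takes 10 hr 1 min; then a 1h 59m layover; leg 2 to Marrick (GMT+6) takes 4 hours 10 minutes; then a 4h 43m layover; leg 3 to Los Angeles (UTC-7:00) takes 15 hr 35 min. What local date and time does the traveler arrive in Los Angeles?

06:53 on August 10

Convert departure to UTC: 10:55 − 9:30 = 01:25 UTC on Aug 9.
Add 10 hours and 1 minute leg 1 → 11:26 UTC.
Add 1 hour 59 minutes layover in Tehran → 13:25 UTC.
Add 4 hours and 10 minutes leg 2 → 17:35 UTC.
Add 4 hours and 43 minutes layover in Marrick → 22:18 UTC.
Add 15 hours 35 minutes leg 3 → 13:53 UTC (Aug 10).
Los Angeles is UTC−7:00, so local arrival = 13:53 − 7:00 = 06:53 on Aug 10.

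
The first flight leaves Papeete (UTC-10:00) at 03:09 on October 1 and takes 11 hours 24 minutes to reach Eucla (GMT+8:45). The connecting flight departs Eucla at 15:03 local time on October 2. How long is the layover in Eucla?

Convert departure to UTC: 03:09 + 10:00 = 13:09 UTC on Oct 1.
Add 11 hours 24 minutes flight time → 00:33 UTC (Oct 2).
Eucla is UTC+8:45, so local arrival = 00:33 + 8:45 = 09:18 on Oct 2.
Layover = 15:03 − 09:18 = 5 hours 45 minutes.

5 hours 45 minutes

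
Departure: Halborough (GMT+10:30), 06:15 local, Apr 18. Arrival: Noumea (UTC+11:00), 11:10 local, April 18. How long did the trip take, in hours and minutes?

4 hours 25 minutes

Departure in UTC: 06:15 − 10:30 = 19:45 on Apr 17.
Arrival in UTC: 11:10 − 11:00 = 00:10 on Apr 18.
Elapsed = 00:10 − 19:45 (+1 day) = 4 hours 25 minutes.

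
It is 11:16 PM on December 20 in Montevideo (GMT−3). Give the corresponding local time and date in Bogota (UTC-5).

Bogota is 2:00 behind Montevideo.
Shift by the zone difference: 11:16 PM − 2:00 = 9:16 PM on Dec 20 in Bogota.

9:16 PM on Dec 20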